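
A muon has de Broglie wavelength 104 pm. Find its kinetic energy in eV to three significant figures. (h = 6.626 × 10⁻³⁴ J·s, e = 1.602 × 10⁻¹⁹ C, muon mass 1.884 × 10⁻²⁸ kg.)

KE = 0.672 eV

p = h/λ = 6.626 × 10⁻³⁴ / 1.040 × 10⁻¹⁰ = 6.371 × 10⁻²⁴ kg·m/s.
KE = p²/(2m) = (6.371 × 10⁻²⁴)² / (2 × 1.884 × 10⁻²⁸) = 1.077 × 10⁻¹⁹ J = 0.672 eV.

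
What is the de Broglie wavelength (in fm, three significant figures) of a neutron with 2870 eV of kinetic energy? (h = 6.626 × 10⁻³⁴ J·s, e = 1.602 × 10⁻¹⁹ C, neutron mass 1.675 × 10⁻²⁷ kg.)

KE = 2870 eV = 4.598 × 10⁻¹⁶ J.
p = √(2mKE) = √(2 × 1.675 × 10⁻²⁷ × 4.598 × 10⁻¹⁶) = 1.241 × 10⁻²¹ kg·m/s.
λ = h/p = 6.626 × 10⁻³⁴ / 1.241 × 10⁻²¹ = 5.34 × 10⁻¹³ m = 534 fm.

λ = 534 fm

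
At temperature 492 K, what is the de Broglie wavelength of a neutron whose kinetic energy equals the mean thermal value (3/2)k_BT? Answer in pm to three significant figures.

λ = 113 pm

KE = (3/2)k_BT = 1.5 × 1.381 × 10⁻²³ × 492 = 1.019 × 10⁻²⁰ J.
p = √(2mKE) = √(2 × 1.675 × 10⁻²⁷ × 1.019 × 10⁻²⁰) = 5.843 × 10⁻²⁴ kg·m/s.
λ = h/p = 1.13 × 10⁻¹⁰ m = 113 pm.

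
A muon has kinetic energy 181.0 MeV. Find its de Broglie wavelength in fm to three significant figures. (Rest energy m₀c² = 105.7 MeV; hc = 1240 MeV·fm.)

Total energy E = KE + m₀c² = 181.0 + 105.7 = 286.7 MeV.
(pc)² = E² − (m₀c²)² = (286.7)² − (105.7)² = 7.102 × 10⁴ MeV², so pc = 266.5 MeV.
λ = hc/(pc) = 1240 MeV·fm / 266.5 MeV = 4.65 fm.

λ = 4.65 fm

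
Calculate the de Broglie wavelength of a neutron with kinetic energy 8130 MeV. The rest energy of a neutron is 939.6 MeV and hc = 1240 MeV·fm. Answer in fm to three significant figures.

Total energy E = KE + m₀c² = 8130 + 939.6 = 9069.6 MeV.
(pc)² = E² − (m₀c²)² = (9069.6)² − (939.6)² = 8.137 × 10⁷ MeV², so pc = 9021 MeV.
λ = hc/(pc) = 1240 MeV·fm / 9021 MeV = 0.137 fm.

λ = 0.137 fm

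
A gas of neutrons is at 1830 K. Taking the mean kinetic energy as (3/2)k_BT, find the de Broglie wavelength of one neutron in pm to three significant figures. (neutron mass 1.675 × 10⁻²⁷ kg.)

KE = (3/2)k_BT = 1.5 × 1.381 × 10⁻²³ × 1830 = 3.791 × 10⁻²⁰ J.
p = √(2mKE) = √(2 × 1.675 × 10⁻²⁷ × 3.791 × 10⁻²⁰) = 1.127 × 10⁻²³ kg·m/s.
λ = h/p = 5.88 × 10⁻¹¹ m = 58.8 pm.

λ = 58.8 pm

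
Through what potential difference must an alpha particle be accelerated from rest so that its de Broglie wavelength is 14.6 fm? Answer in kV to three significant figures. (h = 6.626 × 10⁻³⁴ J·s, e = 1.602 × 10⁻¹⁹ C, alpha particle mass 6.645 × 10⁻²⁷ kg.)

V = 484 kV

p = h/λ = 6.626 × 10⁻³⁴ / 1.460 × 10⁻¹⁴ = 4.538 × 10⁻²⁰ kg·m/s.
KE = p²/(2m) = 1.550 × 10⁻¹³ J.
V = KE/2e = 1.550 × 10⁻¹³ / (2 × 1.602 × 10⁻¹⁹) = 484 kV.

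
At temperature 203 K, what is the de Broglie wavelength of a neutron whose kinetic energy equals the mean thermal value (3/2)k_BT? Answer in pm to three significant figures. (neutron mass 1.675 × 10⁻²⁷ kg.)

λ = 177 pm

KE = (3/2)k_BT = 1.5 × 1.381 × 10⁻²³ × 203 = 4.205 × 10⁻²¹ J.
p = √(2mKE) = √(2 × 1.675 × 10⁻²⁷ × 4.205 × 10⁻²¹) = 3.753 × 10⁻²⁴ kg·m/s.
λ = h/p = 1.77 × 10⁻¹⁰ m = 177 pm.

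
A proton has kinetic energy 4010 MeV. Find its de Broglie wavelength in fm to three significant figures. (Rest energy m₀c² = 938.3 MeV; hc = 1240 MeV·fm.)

Total energy E = KE + m₀c² = 4010 + 938.3 = 4948.3 MeV.
(pc)² = E² − (m₀c²)² = (4948.3)² − (938.3)² = 2.361 × 10⁷ MeV², so pc = 4859 MeV.
λ = hc/(pc) = 1240 MeV·fm / 4859 MeV = 0.255 fm.

λ = 0.255 fm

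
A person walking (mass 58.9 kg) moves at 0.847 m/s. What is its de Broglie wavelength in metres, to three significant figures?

λ = 1.33 × 10⁻³⁵ m

p = mv = 58.9 × 0.847 = 4.989 × 10¹ kg·m/s.
λ = h/p = 6.626 × 10⁻³⁴ / 4.989 × 10¹ = 1.33 × 10⁻³⁵ m.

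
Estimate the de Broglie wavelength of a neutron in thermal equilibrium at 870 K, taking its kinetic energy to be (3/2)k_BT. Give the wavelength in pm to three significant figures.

KE = (3/2)k_BT = 1.5 × 1.381 × 10⁻²³ × 870 = 1.802 × 10⁻²⁰ J.
p = √(2mKE) = √(2 × 1.675 × 10⁻²⁷ × 1.802 × 10⁻²⁰) = 7.770 × 10⁻²⁴ kg·m/s.
λ = h/p = 8.53 × 10⁻¹¹ m = 85.3 pm.

λ = 85.3 pm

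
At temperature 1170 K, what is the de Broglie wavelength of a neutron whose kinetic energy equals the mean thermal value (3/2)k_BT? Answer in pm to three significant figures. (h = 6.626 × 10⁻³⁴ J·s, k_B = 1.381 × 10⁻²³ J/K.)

λ = 73.5 pm

KE = (3/2)k_BT = 1.5 × 1.381 × 10⁻²³ × 1170 = 2.424 × 10⁻²⁰ J.
p = √(2mKE) = √(2 × 1.675 × 10⁻²⁷ × 2.424 × 10⁻²⁰) = 9.011 × 10⁻²⁴ kg·m/s.
λ = h/p = 7.35 × 10⁻¹¹ m = 73.5 pm.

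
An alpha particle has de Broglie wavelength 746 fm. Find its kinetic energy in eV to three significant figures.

KE = 371 eV

p = h/λ = 6.626 × 10⁻³⁴ / 7.460 × 10⁻¹³ = 8.882 × 10⁻²² kg·m/s.
KE = p²/(2m) = (8.882 × 10⁻²²)² / (2 × 6.645 × 10⁻²⁷) = 5.936 × 10⁻¹⁷ J = 371 eV.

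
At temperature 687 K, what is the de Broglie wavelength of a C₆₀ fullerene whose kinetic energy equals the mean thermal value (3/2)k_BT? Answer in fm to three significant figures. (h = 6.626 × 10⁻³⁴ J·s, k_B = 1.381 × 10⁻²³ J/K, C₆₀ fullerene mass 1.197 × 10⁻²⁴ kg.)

λ = 3590 fm

KE = (3/2)k_BT = 1.5 × 1.381 × 10⁻²³ × 687 = 1.423 × 10⁻²⁰ J.
p = √(2mKE) = √(2 × 1.197 × 10⁻²⁴ × 1.423 × 10⁻²⁰) = 1.846 × 10⁻²² kg·m/s.
λ = h/p = 3.59 × 10⁻¹² m = 3590 fm.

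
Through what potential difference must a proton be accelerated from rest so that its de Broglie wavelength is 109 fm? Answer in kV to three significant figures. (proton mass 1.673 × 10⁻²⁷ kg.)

p = h/λ = 6.626 × 10⁻³⁴ / 1.090 × 10⁻¹³ = 6.079 × 10⁻²¹ kg·m/s.
KE = p²/(2m) = 1.104 × 10⁻¹⁴ J.
V = KE/e = 1.104 × 10⁻¹⁴ / (1.602 × 10⁻¹⁹) = 68.9 kV.

V = 68.9 kV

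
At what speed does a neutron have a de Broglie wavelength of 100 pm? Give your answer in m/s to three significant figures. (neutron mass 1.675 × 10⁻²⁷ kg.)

p = h/λ = 6.626 × 10⁻³⁴ / 1.000 × 10⁻¹⁰ = 6.626 × 10⁻²⁴ kg·m/s.
v = p/m = 6.626 × 10⁻²⁴ / 1.675 × 10⁻²⁷ = 3.96 × 10³ m/s = 3960 m/s.

v = 3960 m/s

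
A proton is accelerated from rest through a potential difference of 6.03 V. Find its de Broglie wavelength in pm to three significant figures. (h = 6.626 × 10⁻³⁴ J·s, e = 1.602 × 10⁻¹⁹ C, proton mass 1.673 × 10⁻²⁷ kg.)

λ = 11.7 pm

KE = eV = 1.602 × 10⁻¹⁹ × 6.030 = 9.660 × 10⁻¹⁹ J.
p = √(2mKE) = √(2 × 1.673 × 10⁻²⁷ × 9.660 × 10⁻¹⁹) = 5.685 × 10⁻²³ kg·m/s.
λ = h/p = 6.626 × 10⁻³⁴ / 5.685 × 10⁻²³ = 1.17 × 10⁻¹¹ m = 11.7 pm.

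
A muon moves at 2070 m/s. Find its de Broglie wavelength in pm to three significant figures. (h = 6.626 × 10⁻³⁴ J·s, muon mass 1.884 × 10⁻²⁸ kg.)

λ = 1700 pm

p = mv = 1.884 × 10⁻²⁸ × 2070 = 3.900 × 10⁻²⁵ kg·m/s.
λ = h/p = 6.626 × 10⁻³⁴ / 3.900 × 10⁻²⁵ = 1.70 × 10⁻⁹ m = 1700 pm.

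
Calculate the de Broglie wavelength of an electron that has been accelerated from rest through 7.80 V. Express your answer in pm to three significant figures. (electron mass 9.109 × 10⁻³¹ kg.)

KE = eV = 1.602 × 10⁻¹⁹ × 7.800 = 1.250 × 10⁻¹⁸ J.
p = √(2mKE) = √(2 × 9.109 × 10⁻³¹ × 1.250 × 10⁻¹⁸) = 1.509 × 10⁻²⁴ kg·m/s.
λ = h/p = 6.626 × 10⁻³⁴ / 1.509 × 10⁻²⁴ = 4.39 × 10⁻¹⁰ m = 439 pm.

λ = 439 pm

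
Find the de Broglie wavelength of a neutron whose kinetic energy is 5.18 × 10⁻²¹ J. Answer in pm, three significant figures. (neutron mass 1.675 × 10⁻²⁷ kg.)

p = √(2mKE) = √(2 × 1.675 × 10⁻²⁷ × 5.180 × 10⁻²¹) = 4.166 × 10⁻²⁴ kg·m/s.
λ = h/p = 6.626 × 10⁻³⁴ / 4.166 × 10⁻²⁴ = 1.59 × 10⁻¹⁰ m = 159 pm.

λ = 159 pm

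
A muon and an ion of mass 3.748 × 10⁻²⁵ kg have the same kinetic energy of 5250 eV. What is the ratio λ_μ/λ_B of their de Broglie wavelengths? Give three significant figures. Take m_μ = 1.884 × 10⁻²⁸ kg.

At fixed KE, p = √(2mKE) so λ = h/p ∝ 1/√m.
λ_μ/λ_B = √(m_B/m_μ) = √(3.748 × 10⁻²⁵/1.884 × 10⁻²⁸) = √(1989) = 44.6.

λ_μ/λ_B = 44.6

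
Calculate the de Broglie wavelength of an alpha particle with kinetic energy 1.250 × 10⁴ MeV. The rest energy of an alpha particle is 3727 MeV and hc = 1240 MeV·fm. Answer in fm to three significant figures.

Total energy E = KE + m₀c² = 1.250 × 10⁴ + 3727 = 16227 MeV.
(pc)² = E² − (m₀c²)² = (16227)² − (3727)² = 2.494 × 10⁸ MeV², so pc = 1.579 × 10⁴ MeV.
λ = hc/(pc) = 1240 MeV·fm / 1.579 × 10⁴ MeV = 0.0785 fm.

λ = 0.0785 fm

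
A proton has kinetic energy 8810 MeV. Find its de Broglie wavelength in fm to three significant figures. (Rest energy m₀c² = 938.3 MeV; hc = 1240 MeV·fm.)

Total energy E = KE + m₀c² = 8810 + 938.3 = 9748.3 MeV.
(pc)² = E² − (m₀c²)² = (9748.3)² − (938.3)² = 9.415 × 10⁷ MeV², so pc = 9703 MeV.
λ = hc/(pc) = 1240 MeV·fm / 9703 MeV = 0.128 fm.

λ = 0.128 fm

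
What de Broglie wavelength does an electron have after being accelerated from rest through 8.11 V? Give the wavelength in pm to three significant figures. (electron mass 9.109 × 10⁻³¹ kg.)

KE = eV = 1.602 × 10⁻¹⁹ × 8.110 = 1.299 × 10⁻¹⁸ J.
p = √(2mKE) = √(2 × 9.109 × 10⁻³¹ × 1.299 × 10⁻¹⁸) = 1.538 × 10⁻²⁴ kg·m/s.
λ = h/p = 6.626 × 10⁻³⁴ / 1.538 × 10⁻²⁴ = 4.31 × 10⁻¹⁰ m = 431 pm.

λ = 431 pm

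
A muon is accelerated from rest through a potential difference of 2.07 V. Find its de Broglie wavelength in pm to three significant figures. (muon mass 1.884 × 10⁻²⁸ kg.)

λ = 59.3 pm

KE = eV = 1.602 × 10⁻¹⁹ × 2.070 = 3.316 × 10⁻¹⁹ J.
p = √(2mKE) = √(2 × 1.884 × 10⁻²⁸ × 3.316 × 10⁻¹⁹) = 1.118 × 10⁻²³ kg·m/s.
λ = h/p = 6.626 × 10⁻³⁴ / 1.118 × 10⁻²³ = 5.93 × 10⁻¹¹ m = 59.3 pm.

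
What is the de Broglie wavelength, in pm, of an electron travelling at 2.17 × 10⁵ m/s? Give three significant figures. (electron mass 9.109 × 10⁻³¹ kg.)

λ = 3350 pm

p = mv = 9.109 × 10⁻³¹ × 2.17 × 10⁵ = 1.977 × 10⁻²⁵ kg·m/s.
λ = h/p = 6.626 × 10⁻³⁴ / 1.977 × 10⁻²⁵ = 3.35 × 10⁻⁹ m = 3350 pm.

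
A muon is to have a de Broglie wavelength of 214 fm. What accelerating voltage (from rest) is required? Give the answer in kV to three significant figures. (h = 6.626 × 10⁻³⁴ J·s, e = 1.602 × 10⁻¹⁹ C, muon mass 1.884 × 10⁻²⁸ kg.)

V = 159 kV

p = h/λ = 6.626 × 10⁻³⁴ / 2.140 × 10⁻¹³ = 3.096 × 10⁻²¹ kg·m/s.
KE = p²/(2m) = 2.544 × 10⁻¹⁴ J.
V = KE/e = 2.544 × 10⁻¹⁴ / (1.602 × 10⁻¹⁹) = 159 kV.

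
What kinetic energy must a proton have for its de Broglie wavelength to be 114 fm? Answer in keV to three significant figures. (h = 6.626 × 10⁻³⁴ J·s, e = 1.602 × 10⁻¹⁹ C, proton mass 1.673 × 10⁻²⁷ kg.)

KE = 63.0 keV

p = h/λ = 6.626 × 10⁻³⁴ / 1.140 × 10⁻¹³ = 5.812 × 10⁻²¹ kg·m/s.
KE = p²/(2m) = (5.812 × 10⁻²¹)² / (2 × 1.673 × 10⁻²⁷) = 1.010 × 10⁻¹⁴ J = 63.0 keV.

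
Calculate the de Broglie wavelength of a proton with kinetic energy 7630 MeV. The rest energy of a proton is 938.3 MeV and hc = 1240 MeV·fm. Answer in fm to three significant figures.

Total energy E = KE + m₀c² = 7630 + 938.3 = 8568.3 MeV.
(pc)² = E² − (m₀c²)² = (8568.3)² − (938.3)² = 7.254 × 10⁷ MeV², so pc = 8517 MeV.
λ = hc/(pc) = 1240 MeV·fm / 8517 MeV = 0.146 fm.

λ = 0.146 fm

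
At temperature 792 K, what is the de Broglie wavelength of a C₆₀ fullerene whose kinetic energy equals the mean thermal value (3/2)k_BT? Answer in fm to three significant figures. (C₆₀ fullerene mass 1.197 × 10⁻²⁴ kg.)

KE = (3/2)k_BT = 1.5 × 1.381 × 10⁻²³ × 792 = 1.641 × 10⁻²⁰ J.
p = √(2mKE) = √(2 × 1.197 × 10⁻²⁴ × 1.641 × 10⁻²⁰) = 1.982 × 10⁻²² kg·m/s.
λ = h/p = 3.34 × 10⁻¹² m = 3340 fm.

λ = 3340 fm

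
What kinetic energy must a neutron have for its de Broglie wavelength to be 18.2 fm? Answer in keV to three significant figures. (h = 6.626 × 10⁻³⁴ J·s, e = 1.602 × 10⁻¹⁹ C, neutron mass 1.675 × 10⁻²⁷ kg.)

p = h/λ = 6.626 × 10⁻³⁴ / 1.820 × 10⁻¹⁴ = 3.641 × 10⁻²⁰ kg·m/s.
KE = p²/(2m) = (3.641 × 10⁻²⁰)² / (2 × 1.675 × 10⁻²⁷) = 3.957 × 10⁻¹³ J = 2470 keV.

KE = 2470 keV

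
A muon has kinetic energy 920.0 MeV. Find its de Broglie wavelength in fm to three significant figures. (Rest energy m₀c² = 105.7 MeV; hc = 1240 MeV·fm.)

Total energy E = KE + m₀c² = 920.0 + 105.7 = 1025.7 MeV.
(pc)² = E² − (m₀c²)² = (1025.7)² − (105.7)² = 1.041 × 10⁶ MeV², so pc = 1020 MeV.
λ = hc/(pc) = 1240 MeV·fm / 1020 MeV = 1.22 fm.

λ = 1.22 fm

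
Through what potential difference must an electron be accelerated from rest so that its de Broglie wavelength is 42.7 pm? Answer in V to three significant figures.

V = 825 V

p = h/λ = 6.626 × 10⁻³⁴ / 4.270 × 10⁻¹¹ = 1.552 × 10⁻²³ kg·m/s.
KE = p²/(2m) = 1.322 × 10⁻¹⁶ J.
V = KE/e = 1.322 × 10⁻¹⁶ / (1.602 × 10⁻¹⁹) = 825 V.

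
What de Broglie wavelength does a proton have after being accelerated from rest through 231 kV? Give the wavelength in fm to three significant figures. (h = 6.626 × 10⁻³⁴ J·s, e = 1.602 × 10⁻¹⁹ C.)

λ = 59.5 fm

KE = eV = 1.602 × 10⁻¹⁹ × 2.310 × 10⁵ = 3.701 × 10⁻¹⁴ J.
p = √(2mKE) = √(2 × 1.673 × 10⁻²⁷ × 3.701 × 10⁻¹⁴) = 1.113 × 10⁻²⁰ kg·m/s.
λ = h/p = 6.626 × 10⁻³⁴ / 1.113 × 10⁻²⁰ = 5.95 × 10⁻¹⁴ m = 59.5 fm.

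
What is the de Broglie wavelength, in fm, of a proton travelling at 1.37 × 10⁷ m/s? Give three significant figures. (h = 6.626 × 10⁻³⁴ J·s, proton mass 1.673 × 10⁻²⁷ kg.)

p = mv = 1.673 × 10⁻²⁷ × 1.37 × 10⁷ = 2.292 × 10⁻²⁰ kg·m/s.
λ = h/p = 6.626 × 10⁻³⁴ / 2.292 × 10⁻²⁰ = 2.89 × 10⁻¹⁴ m = 28.9 fm.

λ = 28.9 fm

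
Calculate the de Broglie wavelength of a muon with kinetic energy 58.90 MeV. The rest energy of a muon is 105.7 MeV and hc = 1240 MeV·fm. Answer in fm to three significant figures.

λ = 9.83 fm

Total energy E = KE + m₀c² = 58.90 + 105.7 = 164.60 MeV.
(pc)² = E² − (m₀c²)² = (164.60)² − (105.7)² = 1.592 × 10⁴ MeV², so pc = 126.2 MeV.
λ = hc/(pc) = 1240 MeV·fm / 126.2 MeV = 9.83 fm.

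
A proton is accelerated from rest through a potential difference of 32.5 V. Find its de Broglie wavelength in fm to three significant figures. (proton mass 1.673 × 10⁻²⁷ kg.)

λ = 5020 fm

KE = eV = 1.602 × 10⁻¹⁹ × 32.50 = 5.207 × 10⁻¹⁸ J.
p = √(2mKE) = √(2 × 1.673 × 10⁻²⁷ × 5.207 × 10⁻¹⁸) = 1.320 × 10⁻²² kg·m/s.
λ = h/p = 6.626 × 10⁻³⁴ / 1.320 × 10⁻²² = 5.02 × 10⁻¹² m = 5020 fm.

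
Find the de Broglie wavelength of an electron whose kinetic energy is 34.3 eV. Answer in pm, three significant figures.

λ = 209 pm

KE = 34.3 eV = 5.495 × 10⁻¹⁸ J.
p = √(2mKE) = √(2 × 9.109 × 10⁻³¹ × 5.495 × 10⁻¹⁸) = 3.164 × 10⁻²⁴ kg·m/s.
λ = h/p = 6.626 × 10⁻³⁴ / 3.164 × 10⁻²⁴ = 2.09 × 10⁻¹⁰ m = 209 pm.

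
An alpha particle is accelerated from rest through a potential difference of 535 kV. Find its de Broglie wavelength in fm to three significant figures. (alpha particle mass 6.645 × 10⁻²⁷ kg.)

KE = 2eV = 2 × 1.602 × 10⁻¹⁹ × 5.350 × 10⁵ = 1.714 × 10⁻¹³ J.
p = √(2mKE) = √(2 × 6.645 × 10⁻²⁷ × 1.714 × 10⁻¹³) = 4.773 × 10⁻²⁰ kg·m/s.
λ = h/p = 6.626 × 10⁻³⁴ / 4.773 × 10⁻²⁰ = 1.39 × 10⁻¹⁴ m = 13.9 fm.

λ = 13.9 fm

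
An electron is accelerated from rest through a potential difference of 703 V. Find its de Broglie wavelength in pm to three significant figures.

KE = eV = 1.602 × 10⁻¹⁹ × 703.0 = 1.126 × 10⁻¹⁶ J.
p = √(2mKE) = √(2 × 9.109 × 10⁻³¹ × 1.126 × 10⁻¹⁶) = 1.432 × 10⁻²³ kg·m/s.
λ = h/p = 6.626 × 10⁻³⁴ / 1.432 × 10⁻²³ = 4.63 × 10⁻¹¹ m = 46.3 pm.

λ = 46.3 pm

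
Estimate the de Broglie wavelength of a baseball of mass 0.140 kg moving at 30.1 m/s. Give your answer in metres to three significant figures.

p = mv = 0.140 × 30.1 = 4.214 kg·m/s.
λ = h/p = 6.626 × 10⁻³⁴ / 4.214 = 1.57 × 10⁻³⁴ m.

λ = 1.57 × 10⁻³⁴ m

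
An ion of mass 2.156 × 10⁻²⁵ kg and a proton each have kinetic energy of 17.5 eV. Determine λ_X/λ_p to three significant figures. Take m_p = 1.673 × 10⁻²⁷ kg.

At fixed KE, p = √(2mKE) so λ = h/p ∝ 1/√m.
λ_X/λ_p = √(m_p/m_X) = √(1.673 × 10⁻²⁷/2.156 × 10⁻²⁵) = √(7.760 × 10⁻³) = 0.0881.

λ_X/λ_p = 0.0881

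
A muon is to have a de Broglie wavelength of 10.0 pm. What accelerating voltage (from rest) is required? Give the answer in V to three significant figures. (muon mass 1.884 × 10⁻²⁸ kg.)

V = 72.7 V

p = h/λ = 6.626 × 10⁻³⁴ / 1.000 × 10⁻¹¹ = 6.626 × 10⁻²³ kg·m/s.
KE = p²/(2m) = 1.165 × 10⁻¹⁷ J.
V = KE/e = 1.165 × 10⁻¹⁷ / (1.602 × 10⁻¹⁹) = 72.7 V.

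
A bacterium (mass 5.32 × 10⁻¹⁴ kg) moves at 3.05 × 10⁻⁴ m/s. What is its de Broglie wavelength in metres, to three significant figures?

p = mv = 5.32 × 10⁻¹⁴ × 3.05 × 10⁻⁴ = 1.623 × 10⁻¹⁷ kg·m/s.
λ = h/p = 6.626 × 10⁻³⁴ / 1.623 × 10⁻¹⁷ = 4.08 × 10⁻¹⁷ m.

λ = 4.08 × 10⁻¹⁷ m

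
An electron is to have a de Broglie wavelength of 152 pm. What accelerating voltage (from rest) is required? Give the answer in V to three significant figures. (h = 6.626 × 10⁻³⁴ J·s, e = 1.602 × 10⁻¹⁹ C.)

V = 65.1 V

p = h/λ = 6.626 × 10⁻³⁴ / 1.520 × 10⁻¹⁰ = 4.359 × 10⁻²⁴ kg·m/s.
KE = p²/(2m) = 1.043 × 10⁻¹⁷ J.
V = KE/e = 1.043 × 10⁻¹⁷ / (1.602 × 10⁻¹⁹) = 65.1 V.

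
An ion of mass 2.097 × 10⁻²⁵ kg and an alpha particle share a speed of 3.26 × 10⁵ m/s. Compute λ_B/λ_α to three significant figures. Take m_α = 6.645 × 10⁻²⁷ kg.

At fixed v, p = mv so λ = h/(mv) ∝ 1/m.
λ_B/λ_α = m_α/m_B = 6.645 × 10⁻²⁷/2.097 × 10⁻²⁵ = 0.0317.

λ_B/λ_α = 0.0317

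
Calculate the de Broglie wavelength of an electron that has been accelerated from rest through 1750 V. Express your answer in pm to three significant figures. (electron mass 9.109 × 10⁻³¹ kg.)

KE = eV = 1.602 × 10⁻¹⁹ × 1750 = 2.804 × 10⁻¹⁶ J.
p = √(2mKE) = √(2 × 9.109 × 10⁻³¹ × 2.804 × 10⁻¹⁶) = 2.260 × 10⁻²³ kg·m/s.
λ = h/p = 6.626 × 10⁻³⁴ / 2.260 × 10⁻²³ = 2.93 × 10⁻¹¹ m = 29.3 pm.

λ = 29.3 pm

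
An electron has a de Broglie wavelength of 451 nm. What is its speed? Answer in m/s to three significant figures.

v = 1610 m/s

p = h/λ = 6.626 × 10⁻³⁴ / 4.510 × 10⁻⁷ = 1.469 × 10⁻²⁷ kg·m/s.
v = p/m = 1.469 × 10⁻²⁷ / 9.109 × 10⁻³¹ = 1.61 × 10³ m/s = 1610 m/s.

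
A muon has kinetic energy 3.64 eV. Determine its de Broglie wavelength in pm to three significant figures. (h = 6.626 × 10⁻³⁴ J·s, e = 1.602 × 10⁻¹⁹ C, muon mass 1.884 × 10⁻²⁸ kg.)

KE = 3.64 eV = 5.831 × 10⁻¹⁹ J.
p = √(2mKE) = √(2 × 1.884 × 10⁻²⁸ × 5.831 × 10⁻¹⁹) = 1.482 × 10⁻²³ kg·m/s.
λ = h/p = 6.626 × 10⁻³⁴ / 1.482 × 10⁻²³ = 4.47 × 10⁻¹¹ m = 44.7 pm.

λ = 44.7 pm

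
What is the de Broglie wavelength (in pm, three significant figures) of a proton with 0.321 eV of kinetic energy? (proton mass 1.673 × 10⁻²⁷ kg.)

KE = 0.321 eV = 5.142 × 10⁻²⁰ J.
p = √(2mKE) = √(2 × 1.673 × 10⁻²⁷ × 5.142 × 10⁻²⁰) = 1.312 × 10⁻²³ kg·m/s.
λ = h/p = 6.626 × 10⁻³⁴ / 1.312 × 10⁻²³ = 5.05 × 10⁻¹¹ m = 50.5 pm.

λ = 50.5 pm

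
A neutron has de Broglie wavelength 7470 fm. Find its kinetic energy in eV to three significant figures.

KE = 14.7 eV

p = h/λ = 6.626 × 10⁻³⁴ / 7.470 × 10⁻¹² = 8.870 × 10⁻²³ kg·m/s.
KE = p²/(2m) = (8.870 × 10⁻²³)² / (2 × 1.675 × 10⁻²⁷) = 2.349 × 10⁻¹⁸ J = 14.7 eV.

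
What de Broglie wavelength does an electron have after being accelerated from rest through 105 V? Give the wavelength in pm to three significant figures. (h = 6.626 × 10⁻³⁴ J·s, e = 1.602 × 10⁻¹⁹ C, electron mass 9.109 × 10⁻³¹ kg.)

KE = eV = 1.602 × 10⁻¹⁹ × 105.0 = 1.682 × 10⁻¹⁷ J.
p = √(2mKE) = √(2 × 9.109 × 10⁻³¹ × 1.682 × 10⁻¹⁷) = 5.536 × 10⁻²⁴ kg·m/s.
λ = h/p = 6.626 × 10⁻³⁴ / 5.536 × 10⁻²⁴ = 1.20 × 10⁻¹⁰ m = 120 pm.

λ = 120 pm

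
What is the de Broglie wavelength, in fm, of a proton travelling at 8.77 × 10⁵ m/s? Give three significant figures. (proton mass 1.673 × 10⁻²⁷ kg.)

λ = 452 fm

p = mv = 1.673 × 10⁻²⁷ × 8.77 × 10⁵ = 1.467 × 10⁻²¹ kg·m/s.
λ = h/p = 6.626 × 10⁻³⁴ / 1.467 × 10⁻²¹ = 4.52 × 10⁻¹³ m = 452 fm.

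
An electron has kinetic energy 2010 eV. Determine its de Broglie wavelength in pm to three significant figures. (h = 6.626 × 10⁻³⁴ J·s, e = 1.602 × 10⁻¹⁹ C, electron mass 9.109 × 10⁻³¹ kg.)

KE = 2010 eV = 3.220 × 10⁻¹⁶ J.
p = √(2mKE) = √(2 × 9.109 × 10⁻³¹ × 3.220 × 10⁻¹⁶) = 2.422 × 10⁻²³ kg·m/s.
λ = h/p = 6.626 × 10⁻³⁴ / 2.422 × 10⁻²³ = 2.74 × 10⁻¹¹ m = 27.4 pm.

λ = 27.4 pm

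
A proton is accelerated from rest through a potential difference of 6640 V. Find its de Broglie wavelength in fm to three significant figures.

KE = eV = 1.602 × 10⁻¹⁹ × 6640 = 1.064 × 10⁻¹⁵ J.
p = √(2mKE) = √(2 × 1.673 × 10⁻²⁷ × 1.064 × 10⁻¹⁵) = 1.887 × 10⁻²¹ kg·m/s.
λ = h/p = 6.626 × 10⁻³⁴ / 1.887 × 10⁻²¹ = 3.51 × 10⁻¹³ m = 351 fm.

λ = 351 fm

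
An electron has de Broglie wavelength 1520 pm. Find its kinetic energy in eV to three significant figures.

p = h/λ = 6.626 × 10⁻³⁴ / 1.520 × 10⁻⁹ = 4.359 × 10⁻²⁵ kg·m/s.
KE = p²/(2m) = (4.359 × 10⁻²⁵)² / (2 × 9.109 × 10⁻³¹) = 1.043 × 10⁻¹⁹ J = 0.651 eV.

KE = 0.651 eV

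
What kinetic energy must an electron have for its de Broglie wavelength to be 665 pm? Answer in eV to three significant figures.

KE = 3.40 eV

p = h/λ = 6.626 × 10⁻³⁴ / 6.650 × 10⁻¹⁰ = 9.964 × 10⁻²⁵ kg·m/s.
KE = p²/(2m) = (9.964 × 10⁻²⁵)² / (2 × 9.109 × 10⁻³¹) = 5.450 × 10⁻¹⁹ J = 3.40 eV.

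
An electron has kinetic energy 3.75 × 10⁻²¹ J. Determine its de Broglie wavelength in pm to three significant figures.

λ = 8020 pm

p = √(2mKE) = √(2 × 9.109 × 10⁻³¹ × 3.750 × 10⁻²¹) = 8.265 × 10⁻²⁶ kg·m/s.
λ = h/p = 6.626 × 10⁻³⁴ / 8.265 × 10⁻²⁶ = 8.02 × 10⁻⁹ m = 8020 pm.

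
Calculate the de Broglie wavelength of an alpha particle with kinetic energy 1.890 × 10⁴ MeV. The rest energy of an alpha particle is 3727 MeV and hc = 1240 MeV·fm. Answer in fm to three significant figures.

λ = 0.0556 fm

Total energy E = KE + m₀c² = 1.890 × 10⁴ + 3727 = 22627 MeV.
(pc)² = E² − (m₀c²)² = (22627)² − (3727)² = 4.981 × 10⁸ MeV², so pc = 2.232 × 10⁴ MeV.
λ = hc/(pc) = 1240 MeV·fm / 2.232 × 10⁴ MeV = 0.0556 fm.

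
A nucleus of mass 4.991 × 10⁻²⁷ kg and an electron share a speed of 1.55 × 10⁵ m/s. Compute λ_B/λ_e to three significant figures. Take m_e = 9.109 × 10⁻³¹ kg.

λ_B/λ_e = 1.83 × 10⁻⁴

At fixed v, p = mv so λ = h/(mv) ∝ 1/m.
λ_B/λ_e = m_e/m_B = 9.109 × 10⁻³¹/4.991 × 10⁻²⁷ = 1.83 × 10⁻⁴.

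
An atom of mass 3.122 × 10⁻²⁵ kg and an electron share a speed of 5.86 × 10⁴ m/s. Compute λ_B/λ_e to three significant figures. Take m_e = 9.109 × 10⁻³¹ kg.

At fixed v, p = mv so λ = h/(mv) ∝ 1/m.
λ_B/λ_e = m_e/m_B = 9.109 × 10⁻³¹/3.122 × 10⁻²⁵ = 2.92 × 10⁻⁶.

λ_B/λ_e = 2.92 × 10⁻⁶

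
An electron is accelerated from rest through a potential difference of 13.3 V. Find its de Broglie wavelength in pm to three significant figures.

λ = 336 pm

KE = eV = 1.602 × 10⁻¹⁹ × 13.30 = 2.131 × 10⁻¹⁸ J.
p = √(2mKE) = √(2 × 9.109 × 10⁻³¹ × 2.131 × 10⁻¹⁸) = 1.970 × 10⁻²⁴ kg·m/s.
λ = h/p = 6.626 × 10⁻³⁴ / 1.970 × 10⁻²⁴ = 3.36 × 10⁻¹⁰ m = 336 pm.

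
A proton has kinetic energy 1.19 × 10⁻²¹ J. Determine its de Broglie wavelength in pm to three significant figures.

p = √(2mKE) = √(2 × 1.673 × 10⁻²⁷ × 1.190 × 10⁻²¹) = 1.995 × 10⁻²⁴ kg·m/s.
λ = h/p = 6.626 × 10⁻³⁴ / 1.995 × 10⁻²⁴ = 3.32 × 10⁻¹⁰ m = 332 pm.

λ = 332 pm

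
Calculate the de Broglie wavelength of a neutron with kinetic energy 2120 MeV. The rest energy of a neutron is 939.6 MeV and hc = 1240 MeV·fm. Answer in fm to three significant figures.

Total energy E = KE + m₀c² = 2120 + 939.6 = 3059.6 MeV.
(pc)² = E² − (m₀c²)² = (3059.6)² − (939.6)² = 8.478 × 10⁶ MeV², so pc = 2912 MeV.
λ = hc/(pc) = 1240 MeV·fm / 2912 MeV = 0.426 fm.

λ = 0.426 fm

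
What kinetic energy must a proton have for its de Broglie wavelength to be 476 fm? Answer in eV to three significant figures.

KE = 3610 eV

p = h/λ = 6.626 × 10⁻³⁴ / 4.760 × 10⁻¹³ = 1.392 × 10⁻²¹ kg·m/s.
KE = p²/(2m) = (1.392 × 10⁻²¹)² / (2 × 1.673 × 10⁻²⁷) = 5.791 × 10⁻¹⁶ J = 3610 eV.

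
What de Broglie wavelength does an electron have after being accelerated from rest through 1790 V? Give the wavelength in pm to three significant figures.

λ = 29.0 pm

KE = eV = 1.602 × 10⁻¹⁹ × 1790 = 2.868 × 10⁻¹⁶ J.
p = √(2mKE) = √(2 × 9.109 × 10⁻³¹ × 2.868 × 10⁻¹⁶) = 2.286 × 10⁻²³ kg·m/s.
λ = h/p = 6.626 × 10⁻³⁴ / 2.286 × 10⁻²³ = 2.90 × 10⁻¹¹ m = 29.0 pm.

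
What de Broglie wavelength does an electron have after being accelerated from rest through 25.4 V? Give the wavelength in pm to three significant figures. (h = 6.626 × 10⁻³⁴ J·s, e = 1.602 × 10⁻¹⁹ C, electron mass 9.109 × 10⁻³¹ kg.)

λ = 243 pm

KE = eV = 1.602 × 10⁻¹⁹ × 25.40 = 4.069 × 10⁻¹⁸ J.
p = √(2mKE) = √(2 × 9.109 × 10⁻³¹ × 4.069 × 10⁻¹⁸) = 2.723 × 10⁻²⁴ kg·m/s.
λ = h/p = 6.626 × 10⁻³⁴ / 2.723 × 10⁻²⁴ = 2.43 × 10⁻¹⁰ m = 243 pm.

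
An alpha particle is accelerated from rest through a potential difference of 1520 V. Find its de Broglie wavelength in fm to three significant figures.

λ = 260 fm

KE = 2eV = 2 × 1.602 × 10⁻¹⁹ × 1520 = 4.870 × 10⁻¹⁶ J.
p = √(2mKE) = √(2 × 6.645 × 10⁻²⁷ × 4.870 × 10⁻¹⁶) = 2.544 × 10⁻²¹ kg·m/s.
λ = h/p = 6.626 × 10⁻³⁴ / 2.544 × 10⁻²¹ = 2.60 × 10⁻¹³ m = 260 fm.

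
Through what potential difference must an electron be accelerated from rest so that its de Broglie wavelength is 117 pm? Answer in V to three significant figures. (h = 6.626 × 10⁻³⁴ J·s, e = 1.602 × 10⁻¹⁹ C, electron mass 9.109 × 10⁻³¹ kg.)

V = 110 V

p = h/λ = 6.626 × 10⁻³⁴ / 1.170 × 10⁻¹⁰ = 5.663 × 10⁻²⁴ kg·m/s.
KE = p²/(2m) = 1.760 × 10⁻¹⁷ J.
V = KE/e = 1.760 × 10⁻¹⁷ / (1.602 × 10⁻¹⁹) = 110 V.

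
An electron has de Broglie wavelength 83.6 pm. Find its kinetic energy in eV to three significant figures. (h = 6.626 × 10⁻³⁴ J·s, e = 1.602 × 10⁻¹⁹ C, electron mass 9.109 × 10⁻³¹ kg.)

p = h/λ = 6.626 × 10⁻³⁴ / 8.360 × 10⁻¹¹ = 7.926 × 10⁻²⁴ kg·m/s.
KE = p²/(2m) = (7.926 × 10⁻²⁴)² / (2 × 9.109 × 10⁻³¹) = 3.448 × 10⁻¹⁷ J = 215 eV.

KE = 215 eV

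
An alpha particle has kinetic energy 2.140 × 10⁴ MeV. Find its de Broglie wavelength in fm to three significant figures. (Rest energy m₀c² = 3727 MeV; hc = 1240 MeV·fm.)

λ = 0.0499 fm

Total energy E = KE + m₀c² = 2.140 × 10⁴ + 3727 = 25127 MeV.
(pc)² = E² − (m₀c²)² = (25127)² − (3727)² = 6.175 × 10⁸ MeV², so pc = 2.485 × 10⁴ MeV.
λ = hc/(pc) = 1240 MeV·fm / 2.485 × 10⁴ MeV = 0.0499 fm.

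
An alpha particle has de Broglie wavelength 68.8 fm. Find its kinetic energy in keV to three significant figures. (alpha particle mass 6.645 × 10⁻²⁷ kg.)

KE = 43.6 keV

p = h/λ = 6.626 × 10⁻³⁴ / 6.880 × 10⁻¹⁴ = 9.631 × 10⁻²¹ kg·m/s.
KE = p²/(2m) = (9.631 × 10⁻²¹)² / (2 × 6.645 × 10⁻²⁷) = 6.979 × 10⁻¹⁵ J = 43.6 keV.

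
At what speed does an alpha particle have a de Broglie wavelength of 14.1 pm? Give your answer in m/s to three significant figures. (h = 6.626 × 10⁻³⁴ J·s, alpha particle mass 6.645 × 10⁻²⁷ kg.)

p = h/λ = 6.626 × 10⁻³⁴ / 1.410 × 10⁻¹¹ = 4.699 × 10⁻²³ kg·m/s.
v = p/m = 4.699 × 10⁻²³ / 6.645 × 10⁻²⁷ = 7.07 × 10³ m/s = 7070 m/s.

v = 7070 m/s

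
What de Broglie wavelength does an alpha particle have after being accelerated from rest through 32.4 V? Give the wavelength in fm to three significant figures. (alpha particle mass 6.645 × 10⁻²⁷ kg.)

λ = 1780 fm

KE = 2eV = 2 × 1.602 × 10⁻¹⁹ × 32.40 = 1.038 × 10⁻¹⁷ J.
p = √(2mKE) = √(2 × 6.645 × 10⁻²⁷ × 1.038 × 10⁻¹⁷) = 3.714 × 10⁻²² kg·m/s.
λ = h/p = 6.626 × 10⁻³⁴ / 3.714 × 10⁻²² = 1.78 × 10⁻¹² m = 1780 fm.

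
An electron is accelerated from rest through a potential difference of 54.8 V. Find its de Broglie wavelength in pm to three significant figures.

KE = eV = 1.602 × 10⁻¹⁹ × 54.80 = 8.779 × 10⁻¹⁸ J.
p = √(2mKE) = √(2 × 9.109 × 10⁻³¹ × 8.779 × 10⁻¹⁸) = 3.999 × 10⁻²⁴ kg·m/s.
λ = h/p = 6.626 × 10⁻³⁴ / 3.999 × 10⁻²⁴ = 1.66 × 10⁻¹⁰ m = 166 pm.

λ = 166 pm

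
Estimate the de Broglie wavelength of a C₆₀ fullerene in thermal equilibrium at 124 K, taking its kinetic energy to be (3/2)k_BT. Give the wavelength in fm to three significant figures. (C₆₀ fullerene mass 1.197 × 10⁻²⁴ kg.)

KE = (3/2)k_BT = 1.5 × 1.381 × 10⁻²³ × 124 = 2.569 × 10⁻²¹ J.
p = √(2mKE) = √(2 × 1.197 × 10⁻²⁴ × 2.569 × 10⁻²¹) = 7.842 × 10⁻²³ kg·m/s.
λ = h/p = 8.45 × 10⁻¹² m = 8450 fm.

λ = 8450 fm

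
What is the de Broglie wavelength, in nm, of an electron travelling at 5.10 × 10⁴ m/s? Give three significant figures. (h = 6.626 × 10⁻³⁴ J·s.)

p = mv = 9.109 × 10⁻³¹ × 5.10 × 10⁴ = 4.646 × 10⁻²⁶ kg·m/s.
λ = h/p = 6.626 × 10⁻³⁴ / 4.646 × 10⁻²⁶ = 1.43 × 10⁻⁸ m = 14.3 nm.

λ = 14.3 nm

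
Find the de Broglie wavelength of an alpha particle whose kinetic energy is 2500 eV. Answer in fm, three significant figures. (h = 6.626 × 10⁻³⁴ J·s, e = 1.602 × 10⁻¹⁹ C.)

λ = 287 fm

KE = 2500 eV = 4.005 × 10⁻¹⁶ J.
p = √(2mKE) = √(2 × 6.645 × 10⁻²⁷ × 4.005 × 10⁻¹⁶) = 2.307 × 10⁻²¹ kg·m/s.
λ = h/p = 6.626 × 10⁻³⁴ / 2.307 × 10⁻²¹ = 2.87 × 10⁻¹³ m = 287 fm.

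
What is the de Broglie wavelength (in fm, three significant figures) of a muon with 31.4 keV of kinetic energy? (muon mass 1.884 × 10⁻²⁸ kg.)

λ = 481 fm

KE = 31.4 keV = 5.030 × 10⁻¹⁵ J.
p = √(2mKE) = √(2 × 1.884 × 10⁻²⁸ × 5.030 × 10⁻¹⁵) = 1.377 × 10⁻²¹ kg·m/s.
λ = h/p = 6.626 × 10⁻³⁴ / 1.377 × 10⁻²¹ = 4.81 × 10⁻¹³ m = 481 fm.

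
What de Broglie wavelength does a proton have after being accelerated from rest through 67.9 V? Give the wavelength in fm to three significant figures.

λ = 3470 fm

KE = eV = 1.602 × 10⁻¹⁹ × 67.90 = 1.088 × 10⁻¹⁷ J.
p = √(2mKE) = √(2 × 1.673 × 10⁻²⁷ × 1.088 × 10⁻¹⁷) = 1.908 × 10⁻²² kg·m/s.
λ = h/p = 6.626 × 10⁻³⁴ / 1.908 × 10⁻²² = 3.47 × 10⁻¹² m = 3470 fm.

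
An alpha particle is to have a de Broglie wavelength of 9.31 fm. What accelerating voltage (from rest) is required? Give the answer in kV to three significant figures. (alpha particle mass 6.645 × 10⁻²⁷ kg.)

p = h/λ = 6.626 × 10⁻³⁴ / 9.310 × 10⁻¹⁵ = 7.117 × 10⁻²⁰ kg·m/s.
KE = p²/(2m) = 3.811 × 10⁻¹³ J.
V = KE/2e = 3.811 × 10⁻¹³ / (2 × 1.602 × 10⁻¹⁹) = 1190 kV.

V = 1190 kV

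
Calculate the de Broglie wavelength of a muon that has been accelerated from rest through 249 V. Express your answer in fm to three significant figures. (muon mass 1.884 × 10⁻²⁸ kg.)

λ = 5400 fm

KE = eV = 1.602 × 10⁻¹⁹ × 249.0 = 3.989 × 10⁻¹⁷ J.
p = √(2mKE) = √(2 × 1.884 × 10⁻²⁸ × 3.989 × 10⁻¹⁷) = 1.226 × 10⁻²² kg·m/s.
λ = h/p = 6.626 × 10⁻³⁴ / 1.226 × 10⁻²² = 5.40 × 10⁻¹² m = 5400 fm.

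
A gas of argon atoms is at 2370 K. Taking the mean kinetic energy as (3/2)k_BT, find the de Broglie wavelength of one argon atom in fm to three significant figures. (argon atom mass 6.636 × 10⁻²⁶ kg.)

KE = (3/2)k_BT = 1.5 × 1.381 × 10⁻²³ × 2370 = 4.909 × 10⁻²⁰ J.
p = √(2mKE) = √(2 × 6.636 × 10⁻²⁶ × 4.909 × 10⁻²⁰) = 8.072 × 10⁻²³ kg·m/s.
λ = h/p = 8.21 × 10⁻¹² m = 8210 fm.

λ = 8210 fm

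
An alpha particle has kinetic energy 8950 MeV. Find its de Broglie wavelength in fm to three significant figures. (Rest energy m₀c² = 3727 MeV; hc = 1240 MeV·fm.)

Total energy E = KE + m₀c² = 8950 + 3727 = 12677 MeV.
(pc)² = E² − (m₀c²)² = (12677)² − (3727)² = 1.468 × 10⁸ MeV², so pc = 1.212 × 10⁴ MeV.
λ = hc/(pc) = 1240 MeV·fm / 1.212 × 10⁴ MeV = 0.102 fm.

λ = 0.102 fm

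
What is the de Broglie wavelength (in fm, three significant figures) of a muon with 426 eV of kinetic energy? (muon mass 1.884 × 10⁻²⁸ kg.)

λ = 4130 fm

KE = 426 eV = 6.825 × 10⁻¹⁷ J.
p = √(2mKE) = √(2 × 1.884 × 10⁻²⁸ × 6.825 × 10⁻¹⁷) = 1.604 × 10⁻²² kg·m/s.
λ = h/p = 6.626 × 10⁻³⁴ / 1.604 × 10⁻²² = 4.13 × 10⁻¹² m = 4130 fm.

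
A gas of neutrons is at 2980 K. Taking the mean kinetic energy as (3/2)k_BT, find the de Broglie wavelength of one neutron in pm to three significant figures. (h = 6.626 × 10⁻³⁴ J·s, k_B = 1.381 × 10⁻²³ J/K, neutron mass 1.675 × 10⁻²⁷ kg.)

KE = (3/2)k_BT = 1.5 × 1.381 × 10⁻²³ × 2980 = 6.173 × 10⁻²⁰ J.
p = √(2mKE) = √(2 × 1.675 × 10⁻²⁷ × 6.173 × 10⁻²⁰) = 1.438 × 10⁻²³ kg·m/s.
λ = h/p = 4.61 × 10⁻¹¹ m = 46.1 pm.

λ = 46.1 pm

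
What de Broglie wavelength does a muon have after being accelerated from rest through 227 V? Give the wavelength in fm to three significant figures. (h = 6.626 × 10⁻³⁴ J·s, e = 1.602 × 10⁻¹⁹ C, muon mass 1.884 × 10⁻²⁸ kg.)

KE = eV = 1.602 × 10⁻¹⁹ × 227.0 = 3.637 × 10⁻¹⁷ J.
p = √(2mKE) = √(2 × 1.884 × 10⁻²⁸ × 3.637 × 10⁻¹⁷) = 1.171 × 10⁻²² kg·m/s.
λ = h/p = 6.626 × 10⁻³⁴ / 1.171 × 10⁻²² = 5.66 × 10⁻¹² m = 5660 fm.

λ = 5660 fm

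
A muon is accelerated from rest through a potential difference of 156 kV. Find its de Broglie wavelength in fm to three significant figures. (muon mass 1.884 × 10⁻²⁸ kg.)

λ = 216 fm

KE = eV = 1.602 × 10⁻¹⁹ × 1.560 × 10⁵ = 2.499 × 10⁻¹⁴ J.
p = √(2mKE) = √(2 × 1.884 × 10⁻²⁸ × 2.499 × 10⁻¹⁴) = 3.069 × 10⁻²¹ kg·m/s.
λ = h/p = 6.626 × 10⁻³⁴ / 3.069 × 10⁻²¹ = 2.16 × 10⁻¹³ m = 216 fm.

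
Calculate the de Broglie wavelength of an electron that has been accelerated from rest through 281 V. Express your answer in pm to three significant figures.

λ = 73.2 pm

KE = eV = 1.602 × 10⁻¹⁹ × 281.0 = 4.502 × 10⁻¹⁷ J.
p = √(2mKE) = √(2 × 9.109 × 10⁻³¹ × 4.502 × 10⁻¹⁷) = 9.056 × 10⁻²⁴ kg·m/s.
λ = h/p = 6.626 × 10⁻³⁴ / 9.056 × 10⁻²⁴ = 7.32 × 10⁻¹¹ m = 73.2 pm.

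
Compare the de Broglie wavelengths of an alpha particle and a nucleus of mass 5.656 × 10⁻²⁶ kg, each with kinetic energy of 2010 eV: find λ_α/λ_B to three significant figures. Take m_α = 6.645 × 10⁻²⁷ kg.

λ_α/λ_B = 2.92

At fixed KE, p = √(2mKE) so λ = h/p ∝ 1/√m.
λ_α/λ_B = √(m_B/m_α) = √(5.656 × 10⁻²⁶/6.645 × 10⁻²⁷) = √(8.512) = 2.92.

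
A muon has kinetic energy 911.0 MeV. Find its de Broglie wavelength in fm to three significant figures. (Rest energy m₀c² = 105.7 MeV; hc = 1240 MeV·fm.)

λ = 1.23 fm

Total energy E = KE + m₀c² = 911.0 + 105.7 = 1016.7 MeV.
(pc)² = E² − (m₀c²)² = (1016.7)² − (105.7)² = 1.023 × 10⁶ MeV², so pc = 1011 MeV.
λ = hc/(pc) = 1240 MeV·fm / 1011 MeV = 1.23 fm.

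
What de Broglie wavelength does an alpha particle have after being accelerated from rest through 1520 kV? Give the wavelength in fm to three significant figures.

λ = 8.24 fm

KE = 2eV = 2 × 1.602 × 10⁻¹⁹ × 1.520 × 10⁶ = 4.870 × 10⁻¹³ J.
p = √(2mKE) = √(2 × 6.645 × 10⁻²⁷ × 4.870 × 10⁻¹³) = 8.045 × 10⁻²⁰ kg·m/s.
λ = h/p = 6.626 × 10⁻³⁴ / 8.045 × 10⁻²⁰ = 8.24 × 10⁻¹⁵ m = 8.24 fm.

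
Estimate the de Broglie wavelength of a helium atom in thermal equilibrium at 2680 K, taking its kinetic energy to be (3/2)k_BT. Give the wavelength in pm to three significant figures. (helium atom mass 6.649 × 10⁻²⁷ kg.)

λ = 24.4 pm

KE = (3/2)k_BT = 1.5 × 1.381 × 10⁻²³ × 2680 = 5.552 × 10⁻²⁰ J.
p = √(2mKE) = √(2 × 6.649 × 10⁻²⁷ × 5.552 × 10⁻²⁰) = 2.717 × 10⁻²³ kg·m/s.
λ = h/p = 2.44 × 10⁻¹¹ m = 24.4 pm.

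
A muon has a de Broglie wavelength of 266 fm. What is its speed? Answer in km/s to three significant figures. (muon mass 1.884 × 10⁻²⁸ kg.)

v = 1.32 × 10⁴ km/s

p = h/λ = 6.626 × 10⁻³⁴ / 2.660 × 10⁻¹³ = 2.491 × 10⁻²¹ kg·m/s.
v = p/m = 2.491 × 10⁻²¹ / 1.884 × 10⁻²⁸ = 1.32 × 10⁷ m/s = 1.32 × 10⁴ km/s.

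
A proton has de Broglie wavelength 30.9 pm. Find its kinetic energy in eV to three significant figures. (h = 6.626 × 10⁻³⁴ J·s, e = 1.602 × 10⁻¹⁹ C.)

KE = 0.858 eV

p = h/λ = 6.626 × 10⁻³⁴ / 3.090 × 10⁻¹¹ = 2.144 × 10⁻²³ kg·m/s.
KE = p²/(2m) = (2.144 × 10⁻²³)² / (2 × 1.673 × 10⁻²⁷) = 1.374 × 10⁻¹⁹ J = 0.858 eV.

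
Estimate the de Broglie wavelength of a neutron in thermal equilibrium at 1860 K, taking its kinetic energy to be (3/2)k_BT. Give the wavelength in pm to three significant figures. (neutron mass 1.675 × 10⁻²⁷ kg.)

KE = (3/2)k_BT = 1.5 × 1.381 × 10⁻²³ × 1860 = 3.853 × 10⁻²⁰ J.
p = √(2mKE) = √(2 × 1.675 × 10⁻²⁷ × 3.853 × 10⁻²⁰) = 1.136 × 10⁻²³ kg·m/s.
λ = h/p = 5.83 × 10⁻¹¹ m = 58.3 pm.

λ = 58.3 pm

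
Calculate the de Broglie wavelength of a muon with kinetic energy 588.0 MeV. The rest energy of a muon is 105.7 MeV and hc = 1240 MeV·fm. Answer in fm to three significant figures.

λ = 1.81 fm

Total energy E = KE + m₀c² = 588.0 + 105.7 = 693.7 MeV.
(pc)² = E² − (m₀c²)² = (693.7)² − (105.7)² = 4.700 × 10⁵ MeV², so pc = 685.6 MeV.
λ = hc/(pc) = 1240 MeV·fm / 685.6 MeV = 1.81 fm.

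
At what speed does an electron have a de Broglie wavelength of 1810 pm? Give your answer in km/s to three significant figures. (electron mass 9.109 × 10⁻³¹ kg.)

v = 402 km/s

p = h/λ = 6.626 × 10⁻³⁴ / 1.810 × 10⁻⁹ = 3.661 × 10⁻²⁵ kg·m/s.
v = p/m = 3.661 × 10⁻²⁵ / 9.109 × 10⁻³¹ = 4.02 × 10⁵ m/s = 402 km/s.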